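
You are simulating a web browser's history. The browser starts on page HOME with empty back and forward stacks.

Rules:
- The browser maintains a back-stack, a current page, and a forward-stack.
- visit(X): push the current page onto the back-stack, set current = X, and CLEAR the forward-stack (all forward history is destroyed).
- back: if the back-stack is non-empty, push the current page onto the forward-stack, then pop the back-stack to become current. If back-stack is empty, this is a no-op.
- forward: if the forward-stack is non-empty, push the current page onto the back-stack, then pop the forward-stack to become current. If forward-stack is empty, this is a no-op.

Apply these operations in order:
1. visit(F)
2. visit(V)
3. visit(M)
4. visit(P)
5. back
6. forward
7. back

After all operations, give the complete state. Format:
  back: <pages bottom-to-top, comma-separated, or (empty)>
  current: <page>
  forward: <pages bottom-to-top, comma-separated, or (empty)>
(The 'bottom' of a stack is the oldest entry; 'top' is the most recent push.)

After 1 (visit(F)): cur=F back=1 fwd=0
After 2 (visit(V)): cur=V back=2 fwd=0
After 3 (visit(M)): cur=M back=3 fwd=0
After 4 (visit(P)): cur=P back=4 fwd=0
After 5 (back): cur=M back=3 fwd=1
After 6 (forward): cur=P back=4 fwd=0
After 7 (back): cur=M back=3 fwd=1

Answer: back: HOME,F,V
current: M
forward: P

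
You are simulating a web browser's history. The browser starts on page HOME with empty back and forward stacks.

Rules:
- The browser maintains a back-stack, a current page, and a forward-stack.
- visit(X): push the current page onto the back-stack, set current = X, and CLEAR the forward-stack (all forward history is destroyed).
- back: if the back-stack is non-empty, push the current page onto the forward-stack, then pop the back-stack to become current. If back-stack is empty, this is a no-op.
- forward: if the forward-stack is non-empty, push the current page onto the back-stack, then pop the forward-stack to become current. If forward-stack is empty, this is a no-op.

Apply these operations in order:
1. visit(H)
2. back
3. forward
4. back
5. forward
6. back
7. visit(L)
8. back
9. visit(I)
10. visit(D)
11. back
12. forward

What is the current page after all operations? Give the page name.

Answer: D

Derivation:
After 1 (visit(H)): cur=H back=1 fwd=0
After 2 (back): cur=HOME back=0 fwd=1
After 3 (forward): cur=H back=1 fwd=0
After 4 (back): cur=HOME back=0 fwd=1
After 5 (forward): cur=H back=1 fwd=0
After 6 (back): cur=HOME back=0 fwd=1
After 7 (visit(L)): cur=L back=1 fwd=0
After 8 (back): cur=HOME back=0 fwd=1
After 9 (visit(I)): cur=I back=1 fwd=0
After 10 (visit(D)): cur=D back=2 fwd=0
After 11 (back): cur=I back=1 fwd=1
After 12 (forward): cur=D back=2 fwd=0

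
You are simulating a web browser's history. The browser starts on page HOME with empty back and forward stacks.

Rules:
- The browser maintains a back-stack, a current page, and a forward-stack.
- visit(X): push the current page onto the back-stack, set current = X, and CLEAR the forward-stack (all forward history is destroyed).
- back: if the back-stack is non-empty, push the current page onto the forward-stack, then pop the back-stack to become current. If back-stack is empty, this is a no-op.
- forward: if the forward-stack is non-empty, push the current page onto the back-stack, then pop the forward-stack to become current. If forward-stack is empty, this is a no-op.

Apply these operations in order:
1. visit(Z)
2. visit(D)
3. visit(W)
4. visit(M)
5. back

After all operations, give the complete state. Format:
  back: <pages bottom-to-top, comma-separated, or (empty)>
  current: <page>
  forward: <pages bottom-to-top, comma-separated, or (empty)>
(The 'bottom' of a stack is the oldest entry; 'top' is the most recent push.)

After 1 (visit(Z)): cur=Z back=1 fwd=0
After 2 (visit(D)): cur=D back=2 fwd=0
After 3 (visit(W)): cur=W back=3 fwd=0
After 4 (visit(M)): cur=M back=4 fwd=0
After 5 (back): cur=W back=3 fwd=1

Answer: back: HOME,Z,D
current: W
forward: M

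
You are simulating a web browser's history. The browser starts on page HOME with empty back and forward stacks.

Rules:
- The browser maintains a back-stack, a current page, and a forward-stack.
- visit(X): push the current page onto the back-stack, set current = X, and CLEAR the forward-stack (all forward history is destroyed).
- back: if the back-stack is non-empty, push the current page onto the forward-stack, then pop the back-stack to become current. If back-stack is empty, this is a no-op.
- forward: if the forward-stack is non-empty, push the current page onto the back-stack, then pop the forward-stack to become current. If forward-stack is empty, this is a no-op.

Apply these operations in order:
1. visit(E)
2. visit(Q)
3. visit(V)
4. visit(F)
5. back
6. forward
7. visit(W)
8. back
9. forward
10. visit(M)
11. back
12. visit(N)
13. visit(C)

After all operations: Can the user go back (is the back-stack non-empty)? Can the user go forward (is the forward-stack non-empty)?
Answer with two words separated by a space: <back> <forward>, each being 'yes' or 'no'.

Answer: yes no

Derivation:
After 1 (visit(E)): cur=E back=1 fwd=0
After 2 (visit(Q)): cur=Q back=2 fwd=0
After 3 (visit(V)): cur=V back=3 fwd=0
After 4 (visit(F)): cur=F back=4 fwd=0
After 5 (back): cur=V back=3 fwd=1
After 6 (forward): cur=F back=4 fwd=0
After 7 (visit(W)): cur=W back=5 fwd=0
After 8 (back): cur=F back=4 fwd=1
After 9 (forward): cur=W back=5 fwd=0
After 10 (visit(M)): cur=M back=6 fwd=0
After 11 (back): cur=W back=5 fwd=1
After 12 (visit(N)): cur=N back=6 fwd=0
After 13 (visit(C)): cur=C back=7 fwd=0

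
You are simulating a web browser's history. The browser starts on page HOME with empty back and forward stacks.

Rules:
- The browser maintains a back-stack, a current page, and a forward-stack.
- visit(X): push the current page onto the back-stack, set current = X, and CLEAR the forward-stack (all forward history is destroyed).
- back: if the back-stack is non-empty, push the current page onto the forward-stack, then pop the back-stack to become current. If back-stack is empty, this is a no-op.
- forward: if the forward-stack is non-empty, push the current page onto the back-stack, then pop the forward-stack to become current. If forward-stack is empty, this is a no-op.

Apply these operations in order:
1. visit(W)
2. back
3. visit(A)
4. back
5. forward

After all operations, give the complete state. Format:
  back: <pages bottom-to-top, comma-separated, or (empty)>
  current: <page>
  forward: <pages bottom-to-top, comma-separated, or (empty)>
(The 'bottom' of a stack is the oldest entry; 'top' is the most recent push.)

Answer: back: HOME
current: A
forward: (empty)

Derivation:
After 1 (visit(W)): cur=W back=1 fwd=0
After 2 (back): cur=HOME back=0 fwd=1
After 3 (visit(A)): cur=A back=1 fwd=0
After 4 (back): cur=HOME back=0 fwd=1
After 5 (forward): cur=A back=1 fwd=0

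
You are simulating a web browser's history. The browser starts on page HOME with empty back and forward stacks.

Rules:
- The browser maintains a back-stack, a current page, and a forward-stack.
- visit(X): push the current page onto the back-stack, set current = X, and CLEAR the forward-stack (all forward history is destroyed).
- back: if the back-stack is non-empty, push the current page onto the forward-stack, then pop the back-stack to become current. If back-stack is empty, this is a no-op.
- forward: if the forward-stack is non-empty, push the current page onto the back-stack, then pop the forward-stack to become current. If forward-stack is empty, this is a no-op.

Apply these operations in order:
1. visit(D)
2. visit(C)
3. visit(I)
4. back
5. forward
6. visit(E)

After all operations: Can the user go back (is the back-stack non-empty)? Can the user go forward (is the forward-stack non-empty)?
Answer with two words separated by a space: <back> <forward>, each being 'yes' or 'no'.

Answer: yes no

Derivation:
After 1 (visit(D)): cur=D back=1 fwd=0
After 2 (visit(C)): cur=C back=2 fwd=0
After 3 (visit(I)): cur=I back=3 fwd=0
After 4 (back): cur=C back=2 fwd=1
After 5 (forward): cur=I back=3 fwd=0
After 6 (visit(E)): cur=E back=4 fwd=0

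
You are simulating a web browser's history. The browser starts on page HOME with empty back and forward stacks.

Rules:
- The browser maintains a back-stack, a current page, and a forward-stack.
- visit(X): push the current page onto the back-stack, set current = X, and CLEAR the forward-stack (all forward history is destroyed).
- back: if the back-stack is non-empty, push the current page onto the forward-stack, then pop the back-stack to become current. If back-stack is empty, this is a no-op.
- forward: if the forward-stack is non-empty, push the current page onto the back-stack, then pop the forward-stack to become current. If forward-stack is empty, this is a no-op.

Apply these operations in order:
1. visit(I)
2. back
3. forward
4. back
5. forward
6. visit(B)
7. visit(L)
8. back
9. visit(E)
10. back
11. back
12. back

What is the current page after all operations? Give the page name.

After 1 (visit(I)): cur=I back=1 fwd=0
After 2 (back): cur=HOME back=0 fwd=1
After 3 (forward): cur=I back=1 fwd=0
After 4 (back): cur=HOME back=0 fwd=1
After 5 (forward): cur=I back=1 fwd=0
After 6 (visit(B)): cur=B back=2 fwd=0
After 7 (visit(L)): cur=L back=3 fwd=0
After 8 (back): cur=B back=2 fwd=1
After 9 (visit(E)): cur=E back=3 fwd=0
After 10 (back): cur=B back=2 fwd=1
After 11 (back): cur=I back=1 fwd=2
After 12 (back): cur=HOME back=0 fwd=3

Answer: HOME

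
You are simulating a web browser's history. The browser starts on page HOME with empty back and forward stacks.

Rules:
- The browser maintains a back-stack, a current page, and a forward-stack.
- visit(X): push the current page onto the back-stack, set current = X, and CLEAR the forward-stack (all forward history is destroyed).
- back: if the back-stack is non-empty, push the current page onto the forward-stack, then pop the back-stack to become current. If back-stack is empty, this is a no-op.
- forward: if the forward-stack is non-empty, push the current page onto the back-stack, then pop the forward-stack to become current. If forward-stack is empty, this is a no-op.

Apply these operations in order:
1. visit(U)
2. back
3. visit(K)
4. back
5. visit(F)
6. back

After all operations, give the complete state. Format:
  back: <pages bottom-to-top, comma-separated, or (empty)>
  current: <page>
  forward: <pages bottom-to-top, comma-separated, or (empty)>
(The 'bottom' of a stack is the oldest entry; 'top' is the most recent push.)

After 1 (visit(U)): cur=U back=1 fwd=0
After 2 (back): cur=HOME back=0 fwd=1
After 3 (visit(K)): cur=K back=1 fwd=0
After 4 (back): cur=HOME back=0 fwd=1
After 5 (visit(F)): cur=F back=1 fwd=0
After 6 (back): cur=HOME back=0 fwd=1

Answer: back: (empty)
current: HOME
forward: F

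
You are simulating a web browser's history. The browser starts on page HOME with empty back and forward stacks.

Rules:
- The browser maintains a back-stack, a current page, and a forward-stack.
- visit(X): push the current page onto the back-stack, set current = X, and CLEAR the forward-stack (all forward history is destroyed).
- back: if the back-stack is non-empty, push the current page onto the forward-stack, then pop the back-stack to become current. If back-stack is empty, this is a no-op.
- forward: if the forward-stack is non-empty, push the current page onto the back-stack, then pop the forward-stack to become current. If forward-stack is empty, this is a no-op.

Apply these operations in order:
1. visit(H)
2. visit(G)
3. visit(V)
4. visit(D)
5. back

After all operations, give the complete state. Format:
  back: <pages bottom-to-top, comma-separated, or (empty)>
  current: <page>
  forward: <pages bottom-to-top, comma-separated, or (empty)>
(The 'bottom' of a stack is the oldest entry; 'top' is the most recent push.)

Answer: back: HOME,H,G
current: V
forward: D

Derivation:
After 1 (visit(H)): cur=H back=1 fwd=0
After 2 (visit(G)): cur=G back=2 fwd=0
After 3 (visit(V)): cur=V back=3 fwd=0
After 4 (visit(D)): cur=D back=4 fwd=0
After 5 (back): cur=V back=3 fwd=1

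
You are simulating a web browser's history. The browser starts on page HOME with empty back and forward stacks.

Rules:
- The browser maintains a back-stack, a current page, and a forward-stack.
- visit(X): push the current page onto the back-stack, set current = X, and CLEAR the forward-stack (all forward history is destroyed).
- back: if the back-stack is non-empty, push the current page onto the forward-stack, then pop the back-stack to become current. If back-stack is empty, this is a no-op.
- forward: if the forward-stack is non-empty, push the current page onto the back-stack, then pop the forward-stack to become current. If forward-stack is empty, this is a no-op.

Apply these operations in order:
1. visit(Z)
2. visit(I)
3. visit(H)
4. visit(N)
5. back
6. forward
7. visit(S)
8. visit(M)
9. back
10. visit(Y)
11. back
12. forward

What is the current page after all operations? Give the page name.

After 1 (visit(Z)): cur=Z back=1 fwd=0
After 2 (visit(I)): cur=I back=2 fwd=0
After 3 (visit(H)): cur=H back=3 fwd=0
After 4 (visit(N)): cur=N back=4 fwd=0
After 5 (back): cur=H back=3 fwd=1
After 6 (forward): cur=N back=4 fwd=0
After 7 (visit(S)): cur=S back=5 fwd=0
After 8 (visit(M)): cur=M back=6 fwd=0
After 9 (back): cur=S back=5 fwd=1
After 10 (visit(Y)): cur=Y back=6 fwd=0
After 11 (back): cur=S back=5 fwd=1
After 12 (forward): cur=Y back=6 fwd=0

Answer: Y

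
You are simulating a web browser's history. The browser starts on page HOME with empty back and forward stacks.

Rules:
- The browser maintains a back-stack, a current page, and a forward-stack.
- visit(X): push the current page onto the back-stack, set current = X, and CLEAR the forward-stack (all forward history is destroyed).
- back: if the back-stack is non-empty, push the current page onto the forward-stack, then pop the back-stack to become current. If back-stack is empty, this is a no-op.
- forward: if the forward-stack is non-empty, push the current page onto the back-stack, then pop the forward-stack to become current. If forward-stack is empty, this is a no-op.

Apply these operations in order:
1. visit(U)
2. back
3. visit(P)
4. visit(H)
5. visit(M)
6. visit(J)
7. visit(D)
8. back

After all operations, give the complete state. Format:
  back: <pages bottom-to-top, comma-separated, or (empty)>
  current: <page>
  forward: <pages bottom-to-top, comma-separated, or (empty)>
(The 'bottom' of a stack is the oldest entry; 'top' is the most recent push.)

After 1 (visit(U)): cur=U back=1 fwd=0
After 2 (back): cur=HOME back=0 fwd=1
After 3 (visit(P)): cur=P back=1 fwd=0
After 4 (visit(H)): cur=H back=2 fwd=0
After 5 (visit(M)): cur=M back=3 fwd=0
After 6 (visit(J)): cur=J back=4 fwd=0
After 7 (visit(D)): cur=D back=5 fwd=0
After 8 (back): cur=J back=4 fwd=1

Answer: back: HOME,P,H,M
current: J
forward: D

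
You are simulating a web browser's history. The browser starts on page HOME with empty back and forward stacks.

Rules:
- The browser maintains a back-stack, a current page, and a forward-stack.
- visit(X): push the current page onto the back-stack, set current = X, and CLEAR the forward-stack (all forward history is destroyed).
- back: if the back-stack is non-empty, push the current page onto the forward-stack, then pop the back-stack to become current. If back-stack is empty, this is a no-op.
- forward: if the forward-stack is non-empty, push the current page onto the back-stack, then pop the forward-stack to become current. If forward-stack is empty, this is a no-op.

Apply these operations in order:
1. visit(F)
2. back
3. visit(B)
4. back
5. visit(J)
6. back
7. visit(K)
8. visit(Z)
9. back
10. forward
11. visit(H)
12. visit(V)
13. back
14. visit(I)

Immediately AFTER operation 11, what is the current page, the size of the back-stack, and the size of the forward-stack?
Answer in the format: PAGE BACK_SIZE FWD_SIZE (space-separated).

After 1 (visit(F)): cur=F back=1 fwd=0
After 2 (back): cur=HOME back=0 fwd=1
After 3 (visit(B)): cur=B back=1 fwd=0
After 4 (back): cur=HOME back=0 fwd=1
After 5 (visit(J)): cur=J back=1 fwd=0
After 6 (back): cur=HOME back=0 fwd=1
After 7 (visit(K)): cur=K back=1 fwd=0
After 8 (visit(Z)): cur=Z back=2 fwd=0
After 9 (back): cur=K back=1 fwd=1
After 10 (forward): cur=Z back=2 fwd=0
After 11 (visit(H)): cur=H back=3 fwd=0

H 3 0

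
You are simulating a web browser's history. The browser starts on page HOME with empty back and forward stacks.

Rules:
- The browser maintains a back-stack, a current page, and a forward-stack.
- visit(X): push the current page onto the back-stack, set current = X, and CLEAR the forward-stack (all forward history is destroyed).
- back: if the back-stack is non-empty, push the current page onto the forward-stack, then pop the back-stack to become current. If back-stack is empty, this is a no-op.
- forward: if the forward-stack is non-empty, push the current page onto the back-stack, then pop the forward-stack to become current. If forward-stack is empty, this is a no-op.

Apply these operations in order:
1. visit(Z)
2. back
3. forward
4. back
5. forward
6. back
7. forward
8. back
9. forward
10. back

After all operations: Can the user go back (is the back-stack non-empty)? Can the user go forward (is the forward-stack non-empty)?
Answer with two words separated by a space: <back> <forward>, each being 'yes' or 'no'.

After 1 (visit(Z)): cur=Z back=1 fwd=0
After 2 (back): cur=HOME back=0 fwd=1
After 3 (forward): cur=Z back=1 fwd=0
After 4 (back): cur=HOME back=0 fwd=1
After 5 (forward): cur=Z back=1 fwd=0
After 6 (back): cur=HOME back=0 fwd=1
After 7 (forward): cur=Z back=1 fwd=0
After 8 (back): cur=HOME back=0 fwd=1
After 9 (forward): cur=Z back=1 fwd=0
After 10 (back): cur=HOME back=0 fwd=1

Answer: no yes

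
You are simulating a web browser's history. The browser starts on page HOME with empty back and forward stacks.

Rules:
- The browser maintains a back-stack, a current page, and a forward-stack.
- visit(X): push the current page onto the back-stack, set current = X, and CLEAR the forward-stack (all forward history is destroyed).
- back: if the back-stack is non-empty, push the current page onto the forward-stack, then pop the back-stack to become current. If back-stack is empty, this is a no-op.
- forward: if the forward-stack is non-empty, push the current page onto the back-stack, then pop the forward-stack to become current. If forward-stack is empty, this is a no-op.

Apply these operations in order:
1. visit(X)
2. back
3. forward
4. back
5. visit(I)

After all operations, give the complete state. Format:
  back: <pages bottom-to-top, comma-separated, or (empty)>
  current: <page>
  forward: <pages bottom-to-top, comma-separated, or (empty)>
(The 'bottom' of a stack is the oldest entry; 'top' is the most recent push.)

Answer: back: HOME
current: I
forward: (empty)

Derivation:
After 1 (visit(X)): cur=X back=1 fwd=0
After 2 (back): cur=HOME back=0 fwd=1
After 3 (forward): cur=X back=1 fwd=0
After 4 (back): cur=HOME back=0 fwd=1
After 5 (visit(I)): cur=I back=1 fwd=0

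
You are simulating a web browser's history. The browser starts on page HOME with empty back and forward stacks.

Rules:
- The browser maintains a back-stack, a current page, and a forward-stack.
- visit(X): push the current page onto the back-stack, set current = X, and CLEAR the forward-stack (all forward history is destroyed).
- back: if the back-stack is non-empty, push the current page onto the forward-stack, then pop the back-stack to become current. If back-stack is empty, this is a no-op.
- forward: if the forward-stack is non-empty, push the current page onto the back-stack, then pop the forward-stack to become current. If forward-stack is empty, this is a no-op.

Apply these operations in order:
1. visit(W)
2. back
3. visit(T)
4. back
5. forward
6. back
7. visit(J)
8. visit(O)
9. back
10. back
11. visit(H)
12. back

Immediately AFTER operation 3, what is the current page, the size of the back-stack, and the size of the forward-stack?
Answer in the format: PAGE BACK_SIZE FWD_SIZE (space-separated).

After 1 (visit(W)): cur=W back=1 fwd=0
After 2 (back): cur=HOME back=0 fwd=1
After 3 (visit(T)): cur=T back=1 fwd=0

T 1 0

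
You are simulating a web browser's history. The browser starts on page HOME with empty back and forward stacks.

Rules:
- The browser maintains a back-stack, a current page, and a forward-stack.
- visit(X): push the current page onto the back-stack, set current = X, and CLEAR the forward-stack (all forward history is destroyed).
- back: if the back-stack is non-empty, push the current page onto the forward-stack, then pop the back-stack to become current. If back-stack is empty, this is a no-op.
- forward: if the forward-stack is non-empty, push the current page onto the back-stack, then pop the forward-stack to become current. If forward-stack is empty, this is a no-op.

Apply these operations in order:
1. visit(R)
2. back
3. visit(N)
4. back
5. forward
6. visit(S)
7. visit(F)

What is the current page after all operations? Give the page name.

After 1 (visit(R)): cur=R back=1 fwd=0
After 2 (back): cur=HOME back=0 fwd=1
After 3 (visit(N)): cur=N back=1 fwd=0
After 4 (back): cur=HOME back=0 fwd=1
After 5 (forward): cur=N back=1 fwd=0
After 6 (visit(S)): cur=S back=2 fwd=0
After 7 (visit(F)): cur=F back=3 fwd=0

Answer: F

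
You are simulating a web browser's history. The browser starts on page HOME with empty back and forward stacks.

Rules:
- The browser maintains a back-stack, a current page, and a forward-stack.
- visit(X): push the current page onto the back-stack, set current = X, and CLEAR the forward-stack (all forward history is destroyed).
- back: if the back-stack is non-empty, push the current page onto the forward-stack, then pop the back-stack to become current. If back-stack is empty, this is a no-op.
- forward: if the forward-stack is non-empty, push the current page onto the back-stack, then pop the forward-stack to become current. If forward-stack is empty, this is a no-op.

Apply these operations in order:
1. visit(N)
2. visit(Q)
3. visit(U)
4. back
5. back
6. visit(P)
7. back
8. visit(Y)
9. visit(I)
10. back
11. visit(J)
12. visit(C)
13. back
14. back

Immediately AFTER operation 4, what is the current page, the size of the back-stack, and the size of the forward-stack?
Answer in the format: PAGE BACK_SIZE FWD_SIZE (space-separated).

After 1 (visit(N)): cur=N back=1 fwd=0
After 2 (visit(Q)): cur=Q back=2 fwd=0
After 3 (visit(U)): cur=U back=3 fwd=0
After 4 (back): cur=Q back=2 fwd=1

Q 2 1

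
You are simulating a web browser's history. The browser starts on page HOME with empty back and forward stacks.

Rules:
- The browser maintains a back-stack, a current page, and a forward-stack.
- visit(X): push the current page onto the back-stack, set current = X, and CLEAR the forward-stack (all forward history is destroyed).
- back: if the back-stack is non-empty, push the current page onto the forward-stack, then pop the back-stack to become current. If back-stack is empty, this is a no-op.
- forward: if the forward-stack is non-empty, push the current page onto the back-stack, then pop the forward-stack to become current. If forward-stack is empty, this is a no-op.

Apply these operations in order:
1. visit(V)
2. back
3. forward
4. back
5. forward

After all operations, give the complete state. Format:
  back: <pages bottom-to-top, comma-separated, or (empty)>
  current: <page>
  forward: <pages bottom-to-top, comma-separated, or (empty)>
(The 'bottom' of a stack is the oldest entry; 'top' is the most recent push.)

Answer: back: HOME
current: V
forward: (empty)

Derivation:
After 1 (visit(V)): cur=V back=1 fwd=0
After 2 (back): cur=HOME back=0 fwd=1
After 3 (forward): cur=V back=1 fwd=0
After 4 (back): cur=HOME back=0 fwd=1
After 5 (forward): cur=V back=1 fwd=0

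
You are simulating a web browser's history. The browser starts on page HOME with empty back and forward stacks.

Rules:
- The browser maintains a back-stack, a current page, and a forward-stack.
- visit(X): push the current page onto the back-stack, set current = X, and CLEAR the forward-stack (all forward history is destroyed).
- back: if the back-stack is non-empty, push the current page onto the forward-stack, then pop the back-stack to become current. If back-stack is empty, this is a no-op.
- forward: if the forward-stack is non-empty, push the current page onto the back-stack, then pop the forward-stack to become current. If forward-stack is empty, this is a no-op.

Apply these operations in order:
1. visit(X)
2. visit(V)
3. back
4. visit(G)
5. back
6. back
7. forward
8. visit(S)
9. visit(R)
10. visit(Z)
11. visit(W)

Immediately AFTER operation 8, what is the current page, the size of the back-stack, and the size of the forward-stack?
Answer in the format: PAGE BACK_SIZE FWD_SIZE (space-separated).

After 1 (visit(X)): cur=X back=1 fwd=0
After 2 (visit(V)): cur=V back=2 fwd=0
After 3 (back): cur=X back=1 fwd=1
After 4 (visit(G)): cur=G back=2 fwd=0
After 5 (back): cur=X back=1 fwd=1
After 6 (back): cur=HOME back=0 fwd=2
After 7 (forward): cur=X back=1 fwd=1
After 8 (visit(S)): cur=S back=2 fwd=0

S 2 0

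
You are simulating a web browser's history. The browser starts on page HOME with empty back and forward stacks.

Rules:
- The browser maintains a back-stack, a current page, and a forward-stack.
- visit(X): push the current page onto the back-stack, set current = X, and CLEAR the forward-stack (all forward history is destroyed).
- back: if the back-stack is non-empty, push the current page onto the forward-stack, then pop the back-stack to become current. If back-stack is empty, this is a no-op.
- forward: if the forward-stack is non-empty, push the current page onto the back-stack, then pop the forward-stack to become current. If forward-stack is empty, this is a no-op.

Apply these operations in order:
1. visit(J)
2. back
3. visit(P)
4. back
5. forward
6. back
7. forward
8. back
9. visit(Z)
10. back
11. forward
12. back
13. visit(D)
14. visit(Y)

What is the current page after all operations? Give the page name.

After 1 (visit(J)): cur=J back=1 fwd=0
After 2 (back): cur=HOME back=0 fwd=1
After 3 (visit(P)): cur=P back=1 fwd=0
After 4 (back): cur=HOME back=0 fwd=1
After 5 (forward): cur=P back=1 fwd=0
After 6 (back): cur=HOME back=0 fwd=1
After 7 (forward): cur=P back=1 fwd=0
After 8 (back): cur=HOME back=0 fwd=1
After 9 (visit(Z)): cur=Z back=1 fwd=0
After 10 (back): cur=HOME back=0 fwd=1
After 11 (forward): cur=Z back=1 fwd=0
After 12 (back): cur=HOME back=0 fwd=1
After 13 (visit(D)): cur=D back=1 fwd=0
After 14 (visit(Y)): cur=Y back=2 fwd=0

Answer: Y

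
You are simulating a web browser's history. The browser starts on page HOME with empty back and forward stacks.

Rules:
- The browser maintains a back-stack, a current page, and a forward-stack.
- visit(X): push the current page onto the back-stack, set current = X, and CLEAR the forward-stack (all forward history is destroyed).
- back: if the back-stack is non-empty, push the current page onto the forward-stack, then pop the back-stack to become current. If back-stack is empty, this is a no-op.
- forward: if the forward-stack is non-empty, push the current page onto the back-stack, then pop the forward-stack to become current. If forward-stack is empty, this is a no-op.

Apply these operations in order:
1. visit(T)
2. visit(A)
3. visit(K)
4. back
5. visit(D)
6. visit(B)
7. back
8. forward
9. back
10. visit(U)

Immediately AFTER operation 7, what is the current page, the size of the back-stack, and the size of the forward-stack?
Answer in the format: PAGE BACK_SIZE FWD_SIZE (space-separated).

After 1 (visit(T)): cur=T back=1 fwd=0
After 2 (visit(A)): cur=A back=2 fwd=0
After 3 (visit(K)): cur=K back=3 fwd=0
After 4 (back): cur=A back=2 fwd=1
After 5 (visit(D)): cur=D back=3 fwd=0
After 6 (visit(B)): cur=B back=4 fwd=0
After 7 (back): cur=D back=3 fwd=1

D 3 1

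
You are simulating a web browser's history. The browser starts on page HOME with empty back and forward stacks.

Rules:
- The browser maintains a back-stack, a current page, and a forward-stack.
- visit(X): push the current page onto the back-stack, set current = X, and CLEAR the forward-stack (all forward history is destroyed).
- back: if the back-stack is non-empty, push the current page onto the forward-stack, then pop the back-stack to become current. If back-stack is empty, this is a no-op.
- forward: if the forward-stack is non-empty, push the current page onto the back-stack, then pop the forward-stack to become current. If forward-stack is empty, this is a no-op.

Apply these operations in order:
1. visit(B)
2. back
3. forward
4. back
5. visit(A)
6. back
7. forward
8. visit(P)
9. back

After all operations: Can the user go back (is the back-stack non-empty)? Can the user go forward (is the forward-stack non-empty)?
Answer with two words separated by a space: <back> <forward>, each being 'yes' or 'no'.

Answer: yes yes

Derivation:
After 1 (visit(B)): cur=B back=1 fwd=0
After 2 (back): cur=HOME back=0 fwd=1
After 3 (forward): cur=B back=1 fwd=0
After 4 (back): cur=HOME back=0 fwd=1
After 5 (visit(A)): cur=A back=1 fwd=0
After 6 (back): cur=HOME back=0 fwd=1
After 7 (forward): cur=A back=1 fwd=0
After 8 (visit(P)): cur=P back=2 fwd=0
After 9 (back): cur=A back=1 fwd=1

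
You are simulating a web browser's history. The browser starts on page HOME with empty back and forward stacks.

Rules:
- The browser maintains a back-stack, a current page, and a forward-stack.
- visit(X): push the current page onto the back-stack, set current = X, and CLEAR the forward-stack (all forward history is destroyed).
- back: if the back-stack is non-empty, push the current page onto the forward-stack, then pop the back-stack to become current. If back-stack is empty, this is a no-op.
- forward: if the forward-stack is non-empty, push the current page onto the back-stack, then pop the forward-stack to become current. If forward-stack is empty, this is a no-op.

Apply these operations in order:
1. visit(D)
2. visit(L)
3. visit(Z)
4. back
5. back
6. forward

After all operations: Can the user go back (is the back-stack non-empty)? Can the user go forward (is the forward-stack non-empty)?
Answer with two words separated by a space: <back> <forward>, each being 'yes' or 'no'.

Answer: yes yes

Derivation:
After 1 (visit(D)): cur=D back=1 fwd=0
After 2 (visit(L)): cur=L back=2 fwd=0
After 3 (visit(Z)): cur=Z back=3 fwd=0
After 4 (back): cur=L back=2 fwd=1
After 5 (back): cur=D back=1 fwd=2
After 6 (forward): cur=L back=2 fwd=1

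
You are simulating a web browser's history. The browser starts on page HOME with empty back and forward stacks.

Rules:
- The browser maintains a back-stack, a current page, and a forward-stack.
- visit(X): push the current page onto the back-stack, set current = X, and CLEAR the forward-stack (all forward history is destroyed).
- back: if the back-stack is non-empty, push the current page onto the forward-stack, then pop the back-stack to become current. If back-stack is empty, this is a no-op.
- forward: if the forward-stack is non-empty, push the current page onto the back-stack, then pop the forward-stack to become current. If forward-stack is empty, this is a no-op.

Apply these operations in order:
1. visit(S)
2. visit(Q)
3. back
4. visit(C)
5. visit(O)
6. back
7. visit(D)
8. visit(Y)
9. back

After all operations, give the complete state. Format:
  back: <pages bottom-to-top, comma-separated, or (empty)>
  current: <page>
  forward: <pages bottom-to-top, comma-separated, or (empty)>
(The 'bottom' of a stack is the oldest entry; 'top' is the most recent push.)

After 1 (visit(S)): cur=S back=1 fwd=0
After 2 (visit(Q)): cur=Q back=2 fwd=0
After 3 (back): cur=S back=1 fwd=1
After 4 (visit(C)): cur=C back=2 fwd=0
After 5 (visit(O)): cur=O back=3 fwd=0
After 6 (back): cur=C back=2 fwd=1
After 7 (visit(D)): cur=D back=3 fwd=0
After 8 (visit(Y)): cur=Y back=4 fwd=0
After 9 (back): cur=D back=3 fwd=1

Answer: back: HOME,S,C
current: D
forward: Y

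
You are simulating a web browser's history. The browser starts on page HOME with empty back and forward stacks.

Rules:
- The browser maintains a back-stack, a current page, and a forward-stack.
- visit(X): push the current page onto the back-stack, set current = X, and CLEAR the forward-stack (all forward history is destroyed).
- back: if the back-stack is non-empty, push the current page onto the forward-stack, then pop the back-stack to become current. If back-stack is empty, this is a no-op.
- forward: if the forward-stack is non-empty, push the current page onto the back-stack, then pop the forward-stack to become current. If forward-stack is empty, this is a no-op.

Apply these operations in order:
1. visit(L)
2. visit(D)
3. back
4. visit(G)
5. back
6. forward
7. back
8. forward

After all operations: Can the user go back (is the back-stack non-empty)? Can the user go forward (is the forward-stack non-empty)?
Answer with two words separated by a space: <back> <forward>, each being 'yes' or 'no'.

Answer: yes no

Derivation:
After 1 (visit(L)): cur=L back=1 fwd=0
After 2 (visit(D)): cur=D back=2 fwd=0
After 3 (back): cur=L back=1 fwd=1
After 4 (visit(G)): cur=G back=2 fwd=0
After 5 (back): cur=L back=1 fwd=1
After 6 (forward): cur=G back=2 fwd=0
After 7 (back): cur=L back=1 fwd=1
After 8 (forward): cur=G back=2 fwd=0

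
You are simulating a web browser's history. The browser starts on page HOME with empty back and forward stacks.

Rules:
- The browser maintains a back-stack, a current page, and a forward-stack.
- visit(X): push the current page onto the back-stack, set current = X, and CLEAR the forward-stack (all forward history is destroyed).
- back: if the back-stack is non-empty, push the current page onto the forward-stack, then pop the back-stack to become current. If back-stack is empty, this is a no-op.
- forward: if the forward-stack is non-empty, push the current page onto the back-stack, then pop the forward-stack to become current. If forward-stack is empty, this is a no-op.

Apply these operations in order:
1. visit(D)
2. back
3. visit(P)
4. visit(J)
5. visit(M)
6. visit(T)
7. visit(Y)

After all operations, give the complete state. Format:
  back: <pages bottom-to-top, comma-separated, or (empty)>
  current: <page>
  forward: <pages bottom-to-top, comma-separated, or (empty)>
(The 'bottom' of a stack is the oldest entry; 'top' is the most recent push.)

Answer: back: HOME,P,J,M,T
current: Y
forward: (empty)

Derivation:
After 1 (visit(D)): cur=D back=1 fwd=0
After 2 (back): cur=HOME back=0 fwd=1
After 3 (visit(P)): cur=P back=1 fwd=0
After 4 (visit(J)): cur=J back=2 fwd=0
After 5 (visit(M)): cur=M back=3 fwd=0
After 6 (visit(T)): cur=T back=4 fwd=0
After 7 (visit(Y)): cur=Y back=5 fwd=0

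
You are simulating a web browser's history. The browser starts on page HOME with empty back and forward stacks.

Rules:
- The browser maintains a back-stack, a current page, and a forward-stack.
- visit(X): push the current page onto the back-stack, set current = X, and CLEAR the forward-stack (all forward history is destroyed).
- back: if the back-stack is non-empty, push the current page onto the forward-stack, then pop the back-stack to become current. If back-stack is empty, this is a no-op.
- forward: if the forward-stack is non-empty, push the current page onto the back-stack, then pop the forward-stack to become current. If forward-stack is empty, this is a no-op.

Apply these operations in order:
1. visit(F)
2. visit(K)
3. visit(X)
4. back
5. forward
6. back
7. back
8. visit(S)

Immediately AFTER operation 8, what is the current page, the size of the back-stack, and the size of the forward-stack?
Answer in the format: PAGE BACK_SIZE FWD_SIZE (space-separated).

After 1 (visit(F)): cur=F back=1 fwd=0
After 2 (visit(K)): cur=K back=2 fwd=0
After 3 (visit(X)): cur=X back=3 fwd=0
After 4 (back): cur=K back=2 fwd=1
After 5 (forward): cur=X back=3 fwd=0
After 6 (back): cur=K back=2 fwd=1
After 7 (back): cur=F back=1 fwd=2
After 8 (visit(S)): cur=S back=2 fwd=0

S 2 0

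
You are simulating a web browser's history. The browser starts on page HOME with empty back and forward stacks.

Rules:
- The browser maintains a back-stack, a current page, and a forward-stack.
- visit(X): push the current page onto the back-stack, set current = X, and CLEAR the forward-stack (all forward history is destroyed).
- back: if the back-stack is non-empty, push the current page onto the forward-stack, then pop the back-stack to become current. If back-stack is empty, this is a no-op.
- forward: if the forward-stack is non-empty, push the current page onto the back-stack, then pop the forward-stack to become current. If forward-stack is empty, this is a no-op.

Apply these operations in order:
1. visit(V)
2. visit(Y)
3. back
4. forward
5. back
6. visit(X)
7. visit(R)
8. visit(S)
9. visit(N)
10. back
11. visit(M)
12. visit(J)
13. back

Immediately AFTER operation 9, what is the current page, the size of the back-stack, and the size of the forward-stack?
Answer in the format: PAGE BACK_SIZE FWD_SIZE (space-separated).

After 1 (visit(V)): cur=V back=1 fwd=0
After 2 (visit(Y)): cur=Y back=2 fwd=0
After 3 (back): cur=V back=1 fwd=1
After 4 (forward): cur=Y back=2 fwd=0
After 5 (back): cur=V back=1 fwd=1
After 6 (visit(X)): cur=X back=2 fwd=0
After 7 (visit(R)): cur=R back=3 fwd=0
After 8 (visit(S)): cur=S back=4 fwd=0
After 9 (visit(N)): cur=N back=5 fwd=0

N 5 0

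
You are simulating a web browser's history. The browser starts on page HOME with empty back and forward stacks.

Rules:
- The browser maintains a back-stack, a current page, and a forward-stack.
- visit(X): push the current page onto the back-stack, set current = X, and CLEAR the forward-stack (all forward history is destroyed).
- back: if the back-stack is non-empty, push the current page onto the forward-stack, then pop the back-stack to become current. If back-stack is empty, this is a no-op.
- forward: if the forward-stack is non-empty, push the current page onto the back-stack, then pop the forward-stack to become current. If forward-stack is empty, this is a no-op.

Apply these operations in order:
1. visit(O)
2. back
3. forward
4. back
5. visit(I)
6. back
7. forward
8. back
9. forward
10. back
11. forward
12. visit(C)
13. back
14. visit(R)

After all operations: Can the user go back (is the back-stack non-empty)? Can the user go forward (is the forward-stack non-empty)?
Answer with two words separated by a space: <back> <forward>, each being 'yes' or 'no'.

Answer: yes no

Derivation:
After 1 (visit(O)): cur=O back=1 fwd=0
After 2 (back): cur=HOME back=0 fwd=1
After 3 (forward): cur=O back=1 fwd=0
After 4 (back): cur=HOME back=0 fwd=1
After 5 (visit(I)): cur=I back=1 fwd=0
After 6 (back): cur=HOME back=0 fwd=1
After 7 (forward): cur=I back=1 fwd=0
After 8 (back): cur=HOME back=0 fwd=1
After 9 (forward): cur=I back=1 fwd=0
After 10 (back): cur=HOME back=0 fwd=1
After 11 (forward): cur=I back=1 fwd=0
After 12 (visit(C)): cur=C back=2 fwd=0
After 13 (back): cur=I back=1 fwd=1
After 14 (visit(R)): cur=R back=2 fwd=0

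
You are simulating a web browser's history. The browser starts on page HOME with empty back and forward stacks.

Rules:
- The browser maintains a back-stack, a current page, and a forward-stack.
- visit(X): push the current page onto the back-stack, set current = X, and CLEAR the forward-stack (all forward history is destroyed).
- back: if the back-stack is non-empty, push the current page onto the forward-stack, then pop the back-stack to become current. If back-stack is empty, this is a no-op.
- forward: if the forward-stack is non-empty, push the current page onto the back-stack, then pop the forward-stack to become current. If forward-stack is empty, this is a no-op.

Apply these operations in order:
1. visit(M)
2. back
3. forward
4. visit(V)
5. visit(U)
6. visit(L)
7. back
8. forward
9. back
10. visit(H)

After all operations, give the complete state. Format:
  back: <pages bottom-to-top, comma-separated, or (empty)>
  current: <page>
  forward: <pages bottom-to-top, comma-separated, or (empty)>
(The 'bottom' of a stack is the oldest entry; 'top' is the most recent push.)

Answer: back: HOME,M,V,U
current: H
forward: (empty)

Derivation:
After 1 (visit(M)): cur=M back=1 fwd=0
After 2 (back): cur=HOME back=0 fwd=1
After 3 (forward): cur=M back=1 fwd=0
After 4 (visit(V)): cur=V back=2 fwd=0
After 5 (visit(U)): cur=U back=3 fwd=0
After 6 (visit(L)): cur=L back=4 fwd=0
After 7 (back): cur=U back=3 fwd=1
After 8 (forward): cur=L back=4 fwd=0
After 9 (back): cur=U back=3 fwd=1
After 10 (visit(H)): cur=H back=4 fwd=0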